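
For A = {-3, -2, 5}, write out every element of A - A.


A - A = {a - a' : a, a' ∈ A}.
Compute a - a' for each ordered pair (a, a'):
a = -3: -3--3=0, -3--2=-1, -3-5=-8
a = -2: -2--3=1, -2--2=0, -2-5=-7
a = 5: 5--3=8, 5--2=7, 5-5=0
Collecting distinct values (and noting 0 appears from a-a):
A - A = {-8, -7, -1, 0, 1, 7, 8}
|A - A| = 7

A - A = {-8, -7, -1, 0, 1, 7, 8}


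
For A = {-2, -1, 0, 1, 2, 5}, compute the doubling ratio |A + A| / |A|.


|A| = 6.
Compute A + A by enumerating all 36 pairs.
A + A = {-4, -3, -2, -1, 0, 1, 2, 3, 4, 5, 6, 7, 10}, so |A + A| = 13.
K = |A + A| / |A| = 13/6 (already in lowest terms) ≈ 2.1667.
Reference: AP of size 6 gives K = 11/6 ≈ 1.8333; a fully generic set of size 6 gives K ≈ 3.5000.

|A| = 6, |A + A| = 13, K = 13/6.


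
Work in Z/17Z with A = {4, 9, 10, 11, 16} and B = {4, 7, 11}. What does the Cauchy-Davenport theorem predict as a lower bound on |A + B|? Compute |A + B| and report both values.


Cauchy-Davenport: |A + B| ≥ min(p, |A| + |B| - 1) for A, B nonempty in Z/pZ.
|A| = 5, |B| = 3, p = 17.
CD lower bound = min(17, 5 + 3 - 1) = min(17, 7) = 7.
Compute A + B mod 17 directly:
a = 4: 4+4=8, 4+7=11, 4+11=15
a = 9: 9+4=13, 9+7=16, 9+11=3
a = 10: 10+4=14, 10+7=0, 10+11=4
a = 11: 11+4=15, 11+7=1, 11+11=5
a = 16: 16+4=3, 16+7=6, 16+11=10
A + B = {0, 1, 3, 4, 5, 6, 8, 10, 11, 13, 14, 15, 16}, so |A + B| = 13.
Verify: 13 ≥ 7? Yes ✓.

CD lower bound = 7, actual |A + B| = 13.


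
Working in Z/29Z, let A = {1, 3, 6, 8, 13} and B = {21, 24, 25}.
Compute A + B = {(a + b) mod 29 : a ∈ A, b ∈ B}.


Work in Z/29Z: reduce every sum a + b modulo 29.
Enumerate all 15 pairs:
a = 1: 1+21=22, 1+24=25, 1+25=26
a = 3: 3+21=24, 3+24=27, 3+25=28
a = 6: 6+21=27, 6+24=1, 6+25=2
a = 8: 8+21=0, 8+24=3, 8+25=4
a = 13: 13+21=5, 13+24=8, 13+25=9
Distinct residues collected: {0, 1, 2, 3, 4, 5, 8, 9, 22, 24, 25, 26, 27, 28}
|A + B| = 14 (out of 29 total residues).

A + B = {0, 1, 2, 3, 4, 5, 8, 9, 22, 24, 25, 26, 27, 28}


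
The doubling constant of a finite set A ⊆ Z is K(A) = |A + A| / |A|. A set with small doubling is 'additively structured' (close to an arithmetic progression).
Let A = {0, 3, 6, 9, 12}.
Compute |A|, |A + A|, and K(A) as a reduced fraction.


|A| = 5.
Compute A + A by enumerating all 25 pairs.
A + A = {0, 3, 6, 9, 12, 15, 18, 21, 24}, so |A + A| = 9.
K = |A + A| / |A| = 9/5 (already in lowest terms) ≈ 1.8000.
Reference: AP of size 5 gives K = 9/5 ≈ 1.8000; a fully generic set of size 5 gives K ≈ 3.0000.

|A| = 5, |A + A| = 9, K = 9/5.


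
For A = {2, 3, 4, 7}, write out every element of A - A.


A - A = {a - a' : a, a' ∈ A}.
Compute a - a' for each ordered pair (a, a'):
a = 2: 2-2=0, 2-3=-1, 2-4=-2, 2-7=-5
a = 3: 3-2=1, 3-3=0, 3-4=-1, 3-7=-4
a = 4: 4-2=2, 4-3=1, 4-4=0, 4-7=-3
a = 7: 7-2=5, 7-3=4, 7-4=3, 7-7=0
Collecting distinct values (and noting 0 appears from a-a):
A - A = {-5, -4, -3, -2, -1, 0, 1, 2, 3, 4, 5}
|A - A| = 11

A - A = {-5, -4, -3, -2, -1, 0, 1, 2, 3, 4, 5}


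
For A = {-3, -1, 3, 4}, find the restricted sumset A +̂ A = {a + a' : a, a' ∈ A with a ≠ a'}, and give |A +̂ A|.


Restricted sumset: A +̂ A = {a + a' : a ∈ A, a' ∈ A, a ≠ a'}.
Equivalently, take A + A and drop any sum 2a that is achievable ONLY as a + a for a ∈ A (i.e. sums representable only with equal summands).
Enumerate pairs (a, a') with a < a' (symmetric, so each unordered pair gives one sum; this covers all a ≠ a'):
  -3 + -1 = -4
  -3 + 3 = 0
  -3 + 4 = 1
  -1 + 3 = 2
  -1 + 4 = 3
  3 + 4 = 7
Collected distinct sums: {-4, 0, 1, 2, 3, 7}
|A +̂ A| = 6
(Reference bound: |A +̂ A| ≥ 2|A| - 3 for |A| ≥ 2, with |A| = 4 giving ≥ 5.)

|A +̂ A| = 6


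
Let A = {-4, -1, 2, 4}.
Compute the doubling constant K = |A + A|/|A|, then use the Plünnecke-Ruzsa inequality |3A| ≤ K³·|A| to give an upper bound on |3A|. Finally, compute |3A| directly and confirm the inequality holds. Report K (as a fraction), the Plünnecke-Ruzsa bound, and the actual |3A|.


|A| = 4.
Step 1: Compute A + A by enumerating all 16 pairs.
A + A = {-8, -5, -2, 0, 1, 3, 4, 6, 8}, so |A + A| = 9.
Step 2: Doubling constant K = |A + A|/|A| = 9/4 = 9/4 ≈ 2.2500.
Step 3: Plünnecke-Ruzsa gives |3A| ≤ K³·|A| = (2.2500)³ · 4 ≈ 45.5625.
Step 4: Compute 3A = A + A + A directly by enumerating all triples (a,b,c) ∈ A³; |3A| = 16.
Step 5: Check 16 ≤ 45.5625? Yes ✓.

K = 9/4, Plünnecke-Ruzsa bound K³|A| ≈ 45.5625, |3A| = 16, inequality holds.


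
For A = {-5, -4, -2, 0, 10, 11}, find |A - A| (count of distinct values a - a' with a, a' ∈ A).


A - A = {a - a' : a, a' ∈ A}; |A| = 6.
Bounds: 2|A|-1 ≤ |A - A| ≤ |A|² - |A| + 1, i.e. 11 ≤ |A - A| ≤ 31.
Note: 0 ∈ A - A always (from a - a). The set is symmetric: if d ∈ A - A then -d ∈ A - A.
Enumerate nonzero differences d = a - a' with a > a' (then include -d):
Positive differences: {1, 2, 3, 4, 5, 10, 11, 12, 13, 14, 15, 16}
Full difference set: {0} ∪ (positive diffs) ∪ (negative diffs).
|A - A| = 1 + 2·12 = 25 (matches direct enumeration: 25).

|A - A| = 25


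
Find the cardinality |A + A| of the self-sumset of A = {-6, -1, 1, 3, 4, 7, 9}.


A + A = {a + a' : a, a' ∈ A}; |A| = 7.
General bounds: 2|A| - 1 ≤ |A + A| ≤ |A|(|A|+1)/2, i.e. 13 ≤ |A + A| ≤ 28.
Lower bound 2|A|-1 is attained iff A is an arithmetic progression.
Enumerate sums a + a' for a ≤ a' (symmetric, so this suffices):
a = -6: -6+-6=-12, -6+-1=-7, -6+1=-5, -6+3=-3, -6+4=-2, -6+7=1, -6+9=3
a = -1: -1+-1=-2, -1+1=0, -1+3=2, -1+4=3, -1+7=6, -1+9=8
a = 1: 1+1=2, 1+3=4, 1+4=5, 1+7=8, 1+9=10
a = 3: 3+3=6, 3+4=7, 3+7=10, 3+9=12
a = 4: 4+4=8, 4+7=11, 4+9=13
a = 7: 7+7=14, 7+9=16
a = 9: 9+9=18
Distinct sums: {-12, -7, -5, -3, -2, 0, 1, 2, 3, 4, 5, 6, 7, 8, 10, 11, 12, 13, 14, 16, 18}
|A + A| = 21

|A + A| = 21


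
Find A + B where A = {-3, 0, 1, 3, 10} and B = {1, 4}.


A + B = {a + b : a ∈ A, b ∈ B}.
Enumerate all |A|·|B| = 5·2 = 10 pairs (a, b) and collect distinct sums.
a = -3: -3+1=-2, -3+4=1
a = 0: 0+1=1, 0+4=4
a = 1: 1+1=2, 1+4=5
a = 3: 3+1=4, 3+4=7
a = 10: 10+1=11, 10+4=14
Collecting distinct sums: A + B = {-2, 1, 2, 4, 5, 7, 11, 14}
|A + B| = 8

A + B = {-2, 1, 2, 4, 5, 7, 11, 14}


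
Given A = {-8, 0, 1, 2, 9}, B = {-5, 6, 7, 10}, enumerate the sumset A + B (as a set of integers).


A + B = {a + b : a ∈ A, b ∈ B}.
Enumerate all |A|·|B| = 5·4 = 20 pairs (a, b) and collect distinct sums.
a = -8: -8+-5=-13, -8+6=-2, -8+7=-1, -8+10=2
a = 0: 0+-5=-5, 0+6=6, 0+7=7, 0+10=10
a = 1: 1+-5=-4, 1+6=7, 1+7=8, 1+10=11
a = 2: 2+-5=-3, 2+6=8, 2+7=9, 2+10=12
a = 9: 9+-5=4, 9+6=15, 9+7=16, 9+10=19
Collecting distinct sums: A + B = {-13, -5, -4, -3, -2, -1, 2, 4, 6, 7, 8, 9, 10, 11, 12, 15, 16, 19}
|A + B| = 18

A + B = {-13, -5, -4, -3, -2, -1, 2, 4, 6, 7, 8, 9, 10, 11, 12, 15, 16, 19}


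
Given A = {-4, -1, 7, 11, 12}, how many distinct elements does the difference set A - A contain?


A - A = {a - a' : a, a' ∈ A}; |A| = 5.
Bounds: 2|A|-1 ≤ |A - A| ≤ |A|² - |A| + 1, i.e. 9 ≤ |A - A| ≤ 21.
Note: 0 ∈ A - A always (from a - a). The set is symmetric: if d ∈ A - A then -d ∈ A - A.
Enumerate nonzero differences d = a - a' with a > a' (then include -d):
Positive differences: {1, 3, 4, 5, 8, 11, 12, 13, 15, 16}
Full difference set: {0} ∪ (positive diffs) ∪ (negative diffs).
|A - A| = 1 + 2·10 = 21 (matches direct enumeration: 21).

|A - A| = 21


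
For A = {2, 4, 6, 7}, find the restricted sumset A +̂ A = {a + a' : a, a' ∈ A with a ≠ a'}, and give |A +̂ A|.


Restricted sumset: A +̂ A = {a + a' : a ∈ A, a' ∈ A, a ≠ a'}.
Equivalently, take A + A and drop any sum 2a that is achievable ONLY as a + a for a ∈ A (i.e. sums representable only with equal summands).
Enumerate pairs (a, a') with a < a' (symmetric, so each unordered pair gives one sum; this covers all a ≠ a'):
  2 + 4 = 6
  2 + 6 = 8
  2 + 7 = 9
  4 + 6 = 10
  4 + 7 = 11
  6 + 7 = 13
Collected distinct sums: {6, 8, 9, 10, 11, 13}
|A +̂ A| = 6
(Reference bound: |A +̂ A| ≥ 2|A| - 3 for |A| ≥ 2, with |A| = 4 giving ≥ 5.)

|A +̂ A| = 6


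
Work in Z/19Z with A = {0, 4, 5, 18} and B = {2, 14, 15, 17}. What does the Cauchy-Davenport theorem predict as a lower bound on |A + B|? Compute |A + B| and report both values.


Cauchy-Davenport: |A + B| ≥ min(p, |A| + |B| - 1) for A, B nonempty in Z/pZ.
|A| = 4, |B| = 4, p = 19.
CD lower bound = min(19, 4 + 4 - 1) = min(19, 7) = 7.
Compute A + B mod 19 directly:
a = 0: 0+2=2, 0+14=14, 0+15=15, 0+17=17
a = 4: 4+2=6, 4+14=18, 4+15=0, 4+17=2
a = 5: 5+2=7, 5+14=0, 5+15=1, 5+17=3
a = 18: 18+2=1, 18+14=13, 18+15=14, 18+17=16
A + B = {0, 1, 2, 3, 6, 7, 13, 14, 15, 16, 17, 18}, so |A + B| = 12.
Verify: 12 ≥ 7? Yes ✓.

CD lower bound = 7, actual |A + B| = 12.


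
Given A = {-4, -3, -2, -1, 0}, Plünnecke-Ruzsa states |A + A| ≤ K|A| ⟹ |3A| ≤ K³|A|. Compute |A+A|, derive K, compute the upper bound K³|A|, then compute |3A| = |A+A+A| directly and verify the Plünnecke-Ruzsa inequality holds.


|A| = 5.
Step 1: Compute A + A by enumerating all 25 pairs.
A + A = {-8, -7, -6, -5, -4, -3, -2, -1, 0}, so |A + A| = 9.
Step 2: Doubling constant K = |A + A|/|A| = 9/5 = 9/5 ≈ 1.8000.
Step 3: Plünnecke-Ruzsa gives |3A| ≤ K³·|A| = (1.8000)³ · 5 ≈ 29.1600.
Step 4: Compute 3A = A + A + A directly by enumerating all triples (a,b,c) ∈ A³; |3A| = 13.
Step 5: Check 13 ≤ 29.1600? Yes ✓.

K = 9/5, Plünnecke-Ruzsa bound K³|A| ≈ 29.1600, |3A| = 13, inequality holds.


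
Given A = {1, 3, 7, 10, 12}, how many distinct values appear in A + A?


A + A = {a + a' : a, a' ∈ A}; |A| = 5.
General bounds: 2|A| - 1 ≤ |A + A| ≤ |A|(|A|+1)/2, i.e. 9 ≤ |A + A| ≤ 15.
Lower bound 2|A|-1 is attained iff A is an arithmetic progression.
Enumerate sums a + a' for a ≤ a' (symmetric, so this suffices):
a = 1: 1+1=2, 1+3=4, 1+7=8, 1+10=11, 1+12=13
a = 3: 3+3=6, 3+7=10, 3+10=13, 3+12=15
a = 7: 7+7=14, 7+10=17, 7+12=19
a = 10: 10+10=20, 10+12=22
a = 12: 12+12=24
Distinct sums: {2, 4, 6, 8, 10, 11, 13, 14, 15, 17, 19, 20, 22, 24}
|A + A| = 14

|A + A| = 14


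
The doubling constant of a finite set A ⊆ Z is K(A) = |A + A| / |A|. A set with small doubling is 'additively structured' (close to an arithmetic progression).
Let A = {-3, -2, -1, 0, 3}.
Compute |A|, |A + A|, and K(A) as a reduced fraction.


|A| = 5.
Compute A + A by enumerating all 25 pairs.
A + A = {-6, -5, -4, -3, -2, -1, 0, 1, 2, 3, 6}, so |A + A| = 11.
K = |A + A| / |A| = 11/5 (already in lowest terms) ≈ 2.2000.
Reference: AP of size 5 gives K = 9/5 ≈ 1.8000; a fully generic set of size 5 gives K ≈ 3.0000.

|A| = 5, |A + A| = 11, K = 11/5.


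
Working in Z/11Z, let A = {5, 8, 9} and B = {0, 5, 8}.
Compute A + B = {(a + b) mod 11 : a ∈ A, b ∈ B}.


Work in Z/11Z: reduce every sum a + b modulo 11.
Enumerate all 9 pairs:
a = 5: 5+0=5, 5+5=10, 5+8=2
a = 8: 8+0=8, 8+5=2, 8+8=5
a = 9: 9+0=9, 9+5=3, 9+8=6
Distinct residues collected: {2, 3, 5, 6, 8, 9, 10}
|A + B| = 7 (out of 11 total residues).

A + B = {2, 3, 5, 6, 8, 9, 10}


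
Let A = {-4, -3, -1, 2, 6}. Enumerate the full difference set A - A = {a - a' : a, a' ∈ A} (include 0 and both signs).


A - A = {a - a' : a, a' ∈ A}.
Compute a - a' for each ordered pair (a, a'):
a = -4: -4--4=0, -4--3=-1, -4--1=-3, -4-2=-6, -4-6=-10
a = -3: -3--4=1, -3--3=0, -3--1=-2, -3-2=-5, -3-6=-9
a = -1: -1--4=3, -1--3=2, -1--1=0, -1-2=-3, -1-6=-7
a = 2: 2--4=6, 2--3=5, 2--1=3, 2-2=0, 2-6=-4
a = 6: 6--4=10, 6--3=9, 6--1=7, 6-2=4, 6-6=0
Collecting distinct values (and noting 0 appears from a-a):
A - A = {-10, -9, -7, -6, -5, -4, -3, -2, -1, 0, 1, 2, 3, 4, 5, 6, 7, 9, 10}
|A - A| = 19

A - A = {-10, -9, -7, -6, -5, -4, -3, -2, -1, 0, 1, 2, 3, 4, 5, 6, 7, 9, 10}


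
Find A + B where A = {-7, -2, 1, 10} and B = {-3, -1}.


A + B = {a + b : a ∈ A, b ∈ B}.
Enumerate all |A|·|B| = 4·2 = 8 pairs (a, b) and collect distinct sums.
a = -7: -7+-3=-10, -7+-1=-8
a = -2: -2+-3=-5, -2+-1=-3
a = 1: 1+-3=-2, 1+-1=0
a = 10: 10+-3=7, 10+-1=9
Collecting distinct sums: A + B = {-10, -8, -5, -3, -2, 0, 7, 9}
|A + B| = 8

A + B = {-10, -8, -5, -3, -2, 0, 7, 9}


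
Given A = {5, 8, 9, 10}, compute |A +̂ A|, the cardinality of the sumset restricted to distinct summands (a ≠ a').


Restricted sumset: A +̂ A = {a + a' : a ∈ A, a' ∈ A, a ≠ a'}.
Equivalently, take A + A and drop any sum 2a that is achievable ONLY as a + a for a ∈ A (i.e. sums representable only with equal summands).
Enumerate pairs (a, a') with a < a' (symmetric, so each unordered pair gives one sum; this covers all a ≠ a'):
  5 + 8 = 13
  5 + 9 = 14
  5 + 10 = 15
  8 + 9 = 17
  8 + 10 = 18
  9 + 10 = 19
Collected distinct sums: {13, 14, 15, 17, 18, 19}
|A +̂ A| = 6
(Reference bound: |A +̂ A| ≥ 2|A| - 3 for |A| ≥ 2, with |A| = 4 giving ≥ 5.)

|A +̂ A| = 6


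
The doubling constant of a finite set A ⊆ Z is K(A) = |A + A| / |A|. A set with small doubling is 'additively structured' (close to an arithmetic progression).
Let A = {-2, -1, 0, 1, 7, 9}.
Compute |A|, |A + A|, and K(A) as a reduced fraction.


|A| = 6.
Compute A + A by enumerating all 36 pairs.
A + A = {-4, -3, -2, -1, 0, 1, 2, 5, 6, 7, 8, 9, 10, 14, 16, 18}, so |A + A| = 16.
K = |A + A| / |A| = 16/6 = 8/3 ≈ 2.6667.
Reference: AP of size 6 gives K = 11/6 ≈ 1.8333; a fully generic set of size 6 gives K ≈ 3.5000.

|A| = 6, |A + A| = 16, K = 16/6 = 8/3.


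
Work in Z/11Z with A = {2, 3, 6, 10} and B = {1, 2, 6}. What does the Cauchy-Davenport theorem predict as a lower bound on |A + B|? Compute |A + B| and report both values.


Cauchy-Davenport: |A + B| ≥ min(p, |A| + |B| - 1) for A, B nonempty in Z/pZ.
|A| = 4, |B| = 3, p = 11.
CD lower bound = min(11, 4 + 3 - 1) = min(11, 6) = 6.
Compute A + B mod 11 directly:
a = 2: 2+1=3, 2+2=4, 2+6=8
a = 3: 3+1=4, 3+2=5, 3+6=9
a = 6: 6+1=7, 6+2=8, 6+6=1
a = 10: 10+1=0, 10+2=1, 10+6=5
A + B = {0, 1, 3, 4, 5, 7, 8, 9}, so |A + B| = 8.
Verify: 8 ≥ 6? Yes ✓.

CD lower bound = 6, actual |A + B| = 8.


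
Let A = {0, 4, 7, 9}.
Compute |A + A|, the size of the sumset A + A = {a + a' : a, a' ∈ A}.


A + A = {a + a' : a, a' ∈ A}; |A| = 4.
General bounds: 2|A| - 1 ≤ |A + A| ≤ |A|(|A|+1)/2, i.e. 7 ≤ |A + A| ≤ 10.
Lower bound 2|A|-1 is attained iff A is an arithmetic progression.
Enumerate sums a + a' for a ≤ a' (symmetric, so this suffices):
a = 0: 0+0=0, 0+4=4, 0+7=7, 0+9=9
a = 4: 4+4=8, 4+7=11, 4+9=13
a = 7: 7+7=14, 7+9=16
a = 9: 9+9=18
Distinct sums: {0, 4, 7, 8, 9, 11, 13, 14, 16, 18}
|A + A| = 10

|A + A| = 10


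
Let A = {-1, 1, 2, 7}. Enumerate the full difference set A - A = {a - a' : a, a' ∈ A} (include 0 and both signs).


A - A = {a - a' : a, a' ∈ A}.
Compute a - a' for each ordered pair (a, a'):
a = -1: -1--1=0, -1-1=-2, -1-2=-3, -1-7=-8
a = 1: 1--1=2, 1-1=0, 1-2=-1, 1-7=-6
a = 2: 2--1=3, 2-1=1, 2-2=0, 2-7=-5
a = 7: 7--1=8, 7-1=6, 7-2=5, 7-7=0
Collecting distinct values (and noting 0 appears from a-a):
A - A = {-8, -6, -5, -3, -2, -1, 0, 1, 2, 3, 5, 6, 8}
|A - A| = 13

A - A = {-8, -6, -5, -3, -2, -1, 0, 1, 2, 3, 5, 6, 8}


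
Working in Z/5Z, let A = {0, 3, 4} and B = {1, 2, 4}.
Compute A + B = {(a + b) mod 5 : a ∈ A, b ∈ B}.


Work in Z/5Z: reduce every sum a + b modulo 5.
Enumerate all 9 pairs:
a = 0: 0+1=1, 0+2=2, 0+4=4
a = 3: 3+1=4, 3+2=0, 3+4=2
a = 4: 4+1=0, 4+2=1, 4+4=3
Distinct residues collected: {0, 1, 2, 3, 4}
|A + B| = 5 (out of 5 total residues).

A + B = {0, 1, 2, 3, 4}


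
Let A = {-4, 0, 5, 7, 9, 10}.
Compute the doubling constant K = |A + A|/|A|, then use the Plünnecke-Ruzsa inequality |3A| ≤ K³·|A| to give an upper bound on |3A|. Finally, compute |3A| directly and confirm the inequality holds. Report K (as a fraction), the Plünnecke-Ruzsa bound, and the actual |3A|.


|A| = 6.
Step 1: Compute A + A by enumerating all 36 pairs.
A + A = {-8, -4, 0, 1, 3, 5, 6, 7, 9, 10, 12, 14, 15, 16, 17, 18, 19, 20}, so |A + A| = 18.
Step 2: Doubling constant K = |A + A|/|A| = 18/6 = 18/6 ≈ 3.0000.
Step 3: Plünnecke-Ruzsa gives |3A| ≤ K³·|A| = (3.0000)³ · 6 ≈ 162.0000.
Step 4: Compute 3A = A + A + A directly by enumerating all triples (a,b,c) ∈ A³; |3A| = 35.
Step 5: Check 35 ≤ 162.0000? Yes ✓.

K = 18/6, Plünnecke-Ruzsa bound K³|A| ≈ 162.0000, |3A| = 35, inequality holds.


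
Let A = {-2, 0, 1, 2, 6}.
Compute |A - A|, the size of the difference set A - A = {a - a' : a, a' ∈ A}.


A - A = {a - a' : a, a' ∈ A}; |A| = 5.
Bounds: 2|A|-1 ≤ |A - A| ≤ |A|² - |A| + 1, i.e. 9 ≤ |A - A| ≤ 21.
Note: 0 ∈ A - A always (from a - a). The set is symmetric: if d ∈ A - A then -d ∈ A - A.
Enumerate nonzero differences d = a - a' with a > a' (then include -d):
Positive differences: {1, 2, 3, 4, 5, 6, 8}
Full difference set: {0} ∪ (positive diffs) ∪ (negative diffs).
|A - A| = 1 + 2·7 = 15 (matches direct enumeration: 15).

|A - A| = 15


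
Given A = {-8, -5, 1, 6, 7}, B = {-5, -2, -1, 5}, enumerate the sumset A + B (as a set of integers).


A + B = {a + b : a ∈ A, b ∈ B}.
Enumerate all |A|·|B| = 5·4 = 20 pairs (a, b) and collect distinct sums.
a = -8: -8+-5=-13, -8+-2=-10, -8+-1=-9, -8+5=-3
a = -5: -5+-5=-10, -5+-2=-7, -5+-1=-6, -5+5=0
a = 1: 1+-5=-4, 1+-2=-1, 1+-1=0, 1+5=6
a = 6: 6+-5=1, 6+-2=4, 6+-1=5, 6+5=11
a = 7: 7+-5=2, 7+-2=5, 7+-1=6, 7+5=12
Collecting distinct sums: A + B = {-13, -10, -9, -7, -6, -4, -3, -1, 0, 1, 2, 4, 5, 6, 11, 12}
|A + B| = 16

A + B = {-13, -10, -9, -7, -6, -4, -3, -1, 0, 1, 2, 4, 5, 6, 11, 12}


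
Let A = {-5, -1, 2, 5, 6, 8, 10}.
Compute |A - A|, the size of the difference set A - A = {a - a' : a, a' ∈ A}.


A - A = {a - a' : a, a' ∈ A}; |A| = 7.
Bounds: 2|A|-1 ≤ |A - A| ≤ |A|² - |A| + 1, i.e. 13 ≤ |A - A| ≤ 43.
Note: 0 ∈ A - A always (from a - a). The set is symmetric: if d ∈ A - A then -d ∈ A - A.
Enumerate nonzero differences d = a - a' with a > a' (then include -d):
Positive differences: {1, 2, 3, 4, 5, 6, 7, 8, 9, 10, 11, 13, 15}
Full difference set: {0} ∪ (positive diffs) ∪ (negative diffs).
|A - A| = 1 + 2·13 = 27 (matches direct enumeration: 27).

|A - A| = 27


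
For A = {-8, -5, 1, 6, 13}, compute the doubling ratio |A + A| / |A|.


|A| = 5.
Compute A + A by enumerating all 25 pairs.
A + A = {-16, -13, -10, -7, -4, -2, 1, 2, 5, 7, 8, 12, 14, 19, 26}, so |A + A| = 15.
K = |A + A| / |A| = 15/5 = 3/1 ≈ 3.0000.
Reference: AP of size 5 gives K = 9/5 ≈ 1.8000; a fully generic set of size 5 gives K ≈ 3.0000.

|A| = 5, |A + A| = 15, K = 15/5 = 3/1.


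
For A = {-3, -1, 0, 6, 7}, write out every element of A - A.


A - A = {a - a' : a, a' ∈ A}.
Compute a - a' for each ordered pair (a, a'):
a = -3: -3--3=0, -3--1=-2, -3-0=-3, -3-6=-9, -3-7=-10
a = -1: -1--3=2, -1--1=0, -1-0=-1, -1-6=-7, -1-7=-8
a = 0: 0--3=3, 0--1=1, 0-0=0, 0-6=-6, 0-7=-7
a = 6: 6--3=9, 6--1=7, 6-0=6, 6-6=0, 6-7=-1
a = 7: 7--3=10, 7--1=8, 7-0=7, 7-6=1, 7-7=0
Collecting distinct values (and noting 0 appears from a-a):
A - A = {-10, -9, -8, -7, -6, -3, -2, -1, 0, 1, 2, 3, 6, 7, 8, 9, 10}
|A - A| = 17

A - A = {-10, -9, -8, -7, -6, -3, -2, -1, 0, 1, 2, 3, 6, 7, 8, 9, 10}


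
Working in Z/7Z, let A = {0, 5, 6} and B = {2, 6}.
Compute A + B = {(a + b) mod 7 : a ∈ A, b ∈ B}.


Work in Z/7Z: reduce every sum a + b modulo 7.
Enumerate all 6 pairs:
a = 0: 0+2=2, 0+6=6
a = 5: 5+2=0, 5+6=4
a = 6: 6+2=1, 6+6=5
Distinct residues collected: {0, 1, 2, 4, 5, 6}
|A + B| = 6 (out of 7 total residues).

A + B = {0, 1, 2, 4, 5, 6}


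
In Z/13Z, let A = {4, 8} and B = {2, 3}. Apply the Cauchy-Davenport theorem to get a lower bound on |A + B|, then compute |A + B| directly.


Cauchy-Davenport: |A + B| ≥ min(p, |A| + |B| - 1) for A, B nonempty in Z/pZ.
|A| = 2, |B| = 2, p = 13.
CD lower bound = min(13, 2 + 2 - 1) = min(13, 3) = 3.
Compute A + B mod 13 directly:
a = 4: 4+2=6, 4+3=7
a = 8: 8+2=10, 8+3=11
A + B = {6, 7, 10, 11}, so |A + B| = 4.
Verify: 4 ≥ 3? Yes ✓.

CD lower bound = 3, actual |A + B| = 4.


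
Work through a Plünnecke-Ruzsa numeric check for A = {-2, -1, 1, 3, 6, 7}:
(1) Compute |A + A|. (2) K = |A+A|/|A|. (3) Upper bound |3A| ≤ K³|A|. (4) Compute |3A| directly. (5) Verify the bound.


|A| = 6.
Step 1: Compute A + A by enumerating all 36 pairs.
A + A = {-4, -3, -2, -1, 0, 1, 2, 4, 5, 6, 7, 8, 9, 10, 12, 13, 14}, so |A + A| = 17.
Step 2: Doubling constant K = |A + A|/|A| = 17/6 = 17/6 ≈ 2.8333.
Step 3: Plünnecke-Ruzsa gives |3A| ≤ K³·|A| = (2.8333)³ · 6 ≈ 136.4722.
Step 4: Compute 3A = A + A + A directly by enumerating all triples (a,b,c) ∈ A³; |3A| = 28.
Step 5: Check 28 ≤ 136.4722? Yes ✓.

K = 17/6, Plünnecke-Ruzsa bound K³|A| ≈ 136.4722, |3A| = 28, inequality holds.


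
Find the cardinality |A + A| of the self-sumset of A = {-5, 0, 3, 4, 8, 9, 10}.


A + A = {a + a' : a, a' ∈ A}; |A| = 7.
General bounds: 2|A| - 1 ≤ |A + A| ≤ |A|(|A|+1)/2, i.e. 13 ≤ |A + A| ≤ 28.
Lower bound 2|A|-1 is attained iff A is an arithmetic progression.
Enumerate sums a + a' for a ≤ a' (symmetric, so this suffices):
a = -5: -5+-5=-10, -5+0=-5, -5+3=-2, -5+4=-1, -5+8=3, -5+9=4, -5+10=5
a = 0: 0+0=0, 0+3=3, 0+4=4, 0+8=8, 0+9=9, 0+10=10
a = 3: 3+3=6, 3+4=7, 3+8=11, 3+9=12, 3+10=13
a = 4: 4+4=8, 4+8=12, 4+9=13, 4+10=14
a = 8: 8+8=16, 8+9=17, 8+10=18
a = 9: 9+9=18, 9+10=19
a = 10: 10+10=20
Distinct sums: {-10, -5, -2, -1, 0, 3, 4, 5, 6, 7, 8, 9, 10, 11, 12, 13, 14, 16, 17, 18, 19, 20}
|A + A| = 22

|A + A| = 22


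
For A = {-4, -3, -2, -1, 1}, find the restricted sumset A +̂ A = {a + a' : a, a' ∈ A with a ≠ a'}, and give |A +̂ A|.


Restricted sumset: A +̂ A = {a + a' : a ∈ A, a' ∈ A, a ≠ a'}.
Equivalently, take A + A and drop any sum 2a that is achievable ONLY as a + a for a ∈ A (i.e. sums representable only with equal summands).
Enumerate pairs (a, a') with a < a' (symmetric, so each unordered pair gives one sum; this covers all a ≠ a'):
  -4 + -3 = -7
  -4 + -2 = -6
  -4 + -1 = -5
  -4 + 1 = -3
  -3 + -2 = -5
  -3 + -1 = -4
  -3 + 1 = -2
  -2 + -1 = -3
  -2 + 1 = -1
  -1 + 1 = 0
Collected distinct sums: {-7, -6, -5, -4, -3, -2, -1, 0}
|A +̂ A| = 8
(Reference bound: |A +̂ A| ≥ 2|A| - 3 for |A| ≥ 2, with |A| = 5 giving ≥ 7.)

|A +̂ A| = 8


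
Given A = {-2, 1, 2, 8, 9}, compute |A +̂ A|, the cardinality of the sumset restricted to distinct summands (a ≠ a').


Restricted sumset: A +̂ A = {a + a' : a ∈ A, a' ∈ A, a ≠ a'}.
Equivalently, take A + A and drop any sum 2a that is achievable ONLY as a + a for a ∈ A (i.e. sums representable only with equal summands).
Enumerate pairs (a, a') with a < a' (symmetric, so each unordered pair gives one sum; this covers all a ≠ a'):
  -2 + 1 = -1
  -2 + 2 = 0
  -2 + 8 = 6
  -2 + 9 = 7
  1 + 2 = 3
  1 + 8 = 9
  1 + 9 = 10
  2 + 8 = 10
  2 + 9 = 11
  8 + 9 = 17
Collected distinct sums: {-1, 0, 3, 6, 7, 9, 10, 11, 17}
|A +̂ A| = 9
(Reference bound: |A +̂ A| ≥ 2|A| - 3 for |A| ≥ 2, with |A| = 5 giving ≥ 7.)

|A +̂ A| = 9


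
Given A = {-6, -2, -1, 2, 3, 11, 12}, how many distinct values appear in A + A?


A + A = {a + a' : a, a' ∈ A}; |A| = 7.
General bounds: 2|A| - 1 ≤ |A + A| ≤ |A|(|A|+1)/2, i.e. 13 ≤ |A + A| ≤ 28.
Lower bound 2|A|-1 is attained iff A is an arithmetic progression.
Enumerate sums a + a' for a ≤ a' (symmetric, so this suffices):
a = -6: -6+-6=-12, -6+-2=-8, -6+-1=-7, -6+2=-4, -6+3=-3, -6+11=5, -6+12=6
a = -2: -2+-2=-4, -2+-1=-3, -2+2=0, -2+3=1, -2+11=9, -2+12=10
a = -1: -1+-1=-2, -1+2=1, -1+3=2, -1+11=10, -1+12=11
a = 2: 2+2=4, 2+3=5, 2+11=13, 2+12=14
a = 3: 3+3=6, 3+11=14, 3+12=15
a = 11: 11+11=22, 11+12=23
a = 12: 12+12=24
Distinct sums: {-12, -8, -7, -4, -3, -2, 0, 1, 2, 4, 5, 6, 9, 10, 11, 13, 14, 15, 22, 23, 24}
|A + A| = 21

|A + A| = 21


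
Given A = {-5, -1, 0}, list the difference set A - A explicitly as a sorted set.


A - A = {a - a' : a, a' ∈ A}.
Compute a - a' for each ordered pair (a, a'):
a = -5: -5--5=0, -5--1=-4, -5-0=-5
a = -1: -1--5=4, -1--1=0, -1-0=-1
a = 0: 0--5=5, 0--1=1, 0-0=0
Collecting distinct values (and noting 0 appears from a-a):
A - A = {-5, -4, -1, 0, 1, 4, 5}
|A - A| = 7

A - A = {-5, -4, -1, 0, 1, 4, 5}


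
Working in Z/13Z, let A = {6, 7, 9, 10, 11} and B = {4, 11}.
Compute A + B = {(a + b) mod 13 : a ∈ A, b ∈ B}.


Work in Z/13Z: reduce every sum a + b modulo 13.
Enumerate all 10 pairs:
a = 6: 6+4=10, 6+11=4
a = 7: 7+4=11, 7+11=5
a = 9: 9+4=0, 9+11=7
a = 10: 10+4=1, 10+11=8
a = 11: 11+4=2, 11+11=9
Distinct residues collected: {0, 1, 2, 4, 5, 7, 8, 9, 10, 11}
|A + B| = 10 (out of 13 total residues).

A + B = {0, 1, 2, 4, 5, 7, 8, 9, 10, 11}


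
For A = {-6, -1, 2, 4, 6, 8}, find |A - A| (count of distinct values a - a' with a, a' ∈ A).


A - A = {a - a' : a, a' ∈ A}; |A| = 6.
Bounds: 2|A|-1 ≤ |A - A| ≤ |A|² - |A| + 1, i.e. 11 ≤ |A - A| ≤ 31.
Note: 0 ∈ A - A always (from a - a). The set is symmetric: if d ∈ A - A then -d ∈ A - A.
Enumerate nonzero differences d = a - a' with a > a' (then include -d):
Positive differences: {2, 3, 4, 5, 6, 7, 8, 9, 10, 12, 14}
Full difference set: {0} ∪ (positive diffs) ∪ (negative diffs).
|A - A| = 1 + 2·11 = 23 (matches direct enumeration: 23).

|A - A| = 23


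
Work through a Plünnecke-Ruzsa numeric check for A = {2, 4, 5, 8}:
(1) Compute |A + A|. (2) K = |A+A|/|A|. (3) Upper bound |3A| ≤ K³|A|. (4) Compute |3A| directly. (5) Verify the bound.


|A| = 4.
Step 1: Compute A + A by enumerating all 16 pairs.
A + A = {4, 6, 7, 8, 9, 10, 12, 13, 16}, so |A + A| = 9.
Step 2: Doubling constant K = |A + A|/|A| = 9/4 = 9/4 ≈ 2.2500.
Step 3: Plünnecke-Ruzsa gives |3A| ≤ K³·|A| = (2.2500)³ · 4 ≈ 45.5625.
Step 4: Compute 3A = A + A + A directly by enumerating all triples (a,b,c) ∈ A³; |3A| = 15.
Step 5: Check 15 ≤ 45.5625? Yes ✓.

K = 9/4, Plünnecke-Ruzsa bound K³|A| ≈ 45.5625, |3A| = 15, inequality holds.


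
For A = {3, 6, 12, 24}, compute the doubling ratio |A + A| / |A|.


|A| = 4.
Compute A + A by enumerating all 16 pairs.
A + A = {6, 9, 12, 15, 18, 24, 27, 30, 36, 48}, so |A + A| = 10.
K = |A + A| / |A| = 10/4 = 5/2 ≈ 2.5000.
Reference: AP of size 4 gives K = 7/4 ≈ 1.7500; a fully generic set of size 4 gives K ≈ 2.5000.

|A| = 4, |A + A| = 10, K = 10/4 = 5/2.


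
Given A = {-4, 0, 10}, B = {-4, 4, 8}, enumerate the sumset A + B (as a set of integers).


A + B = {a + b : a ∈ A, b ∈ B}.
Enumerate all |A|·|B| = 3·3 = 9 pairs (a, b) and collect distinct sums.
a = -4: -4+-4=-8, -4+4=0, -4+8=4
a = 0: 0+-4=-4, 0+4=4, 0+8=8
a = 10: 10+-4=6, 10+4=14, 10+8=18
Collecting distinct sums: A + B = {-8, -4, 0, 4, 6, 8, 14, 18}
|A + B| = 8

A + B = {-8, -4, 0, 4, 6, 8, 14, 18}


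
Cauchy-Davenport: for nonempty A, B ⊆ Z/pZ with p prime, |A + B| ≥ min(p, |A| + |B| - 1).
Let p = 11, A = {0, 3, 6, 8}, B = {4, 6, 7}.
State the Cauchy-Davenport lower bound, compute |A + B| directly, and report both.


Cauchy-Davenport: |A + B| ≥ min(p, |A| + |B| - 1) for A, B nonempty in Z/pZ.
|A| = 4, |B| = 3, p = 11.
CD lower bound = min(11, 4 + 3 - 1) = min(11, 6) = 6.
Compute A + B mod 11 directly:
a = 0: 0+4=4, 0+6=6, 0+7=7
a = 3: 3+4=7, 3+6=9, 3+7=10
a = 6: 6+4=10, 6+6=1, 6+7=2
a = 8: 8+4=1, 8+6=3, 8+7=4
A + B = {1, 2, 3, 4, 6, 7, 9, 10}, so |A + B| = 8.
Verify: 8 ≥ 6? Yes ✓.

CD lower bound = 6, actual |A + B| = 8.


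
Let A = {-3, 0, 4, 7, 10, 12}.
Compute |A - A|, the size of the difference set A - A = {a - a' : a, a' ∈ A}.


A - A = {a - a' : a, a' ∈ A}; |A| = 6.
Bounds: 2|A|-1 ≤ |A - A| ≤ |A|² - |A| + 1, i.e. 11 ≤ |A - A| ≤ 31.
Note: 0 ∈ A - A always (from a - a). The set is symmetric: if d ∈ A - A then -d ∈ A - A.
Enumerate nonzero differences d = a - a' with a > a' (then include -d):
Positive differences: {2, 3, 4, 5, 6, 7, 8, 10, 12, 13, 15}
Full difference set: {0} ∪ (positive diffs) ∪ (negative diffs).
|A - A| = 1 + 2·11 = 23 (matches direct enumeration: 23).

|A - A| = 23


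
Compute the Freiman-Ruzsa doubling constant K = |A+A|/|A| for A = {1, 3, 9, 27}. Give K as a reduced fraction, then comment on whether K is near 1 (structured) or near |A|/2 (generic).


|A| = 4.
Compute A + A by enumerating all 16 pairs.
A + A = {2, 4, 6, 10, 12, 18, 28, 30, 36, 54}, so |A + A| = 10.
K = |A + A| / |A| = 10/4 = 5/2 ≈ 2.5000.
Reference: AP of size 4 gives K = 7/4 ≈ 1.7500; a fully generic set of size 4 gives K ≈ 2.5000.

|A| = 4, |A + A| = 10, K = 10/4 = 5/2.


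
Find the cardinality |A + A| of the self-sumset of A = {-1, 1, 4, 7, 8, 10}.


A + A = {a + a' : a, a' ∈ A}; |A| = 6.
General bounds: 2|A| - 1 ≤ |A + A| ≤ |A|(|A|+1)/2, i.e. 11 ≤ |A + A| ≤ 21.
Lower bound 2|A|-1 is attained iff A is an arithmetic progression.
Enumerate sums a + a' for a ≤ a' (symmetric, so this suffices):
a = -1: -1+-1=-2, -1+1=0, -1+4=3, -1+7=6, -1+8=7, -1+10=9
a = 1: 1+1=2, 1+4=5, 1+7=8, 1+8=9, 1+10=11
a = 4: 4+4=8, 4+7=11, 4+8=12, 4+10=14
a = 7: 7+7=14, 7+8=15, 7+10=17
a = 8: 8+8=16, 8+10=18
a = 10: 10+10=20
Distinct sums: {-2, 0, 2, 3, 5, 6, 7, 8, 9, 11, 12, 14, 15, 16, 17, 18, 20}
|A + A| = 17

|A + A| = 17


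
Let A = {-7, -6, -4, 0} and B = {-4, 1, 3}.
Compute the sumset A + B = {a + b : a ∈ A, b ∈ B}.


A + B = {a + b : a ∈ A, b ∈ B}.
Enumerate all |A|·|B| = 4·3 = 12 pairs (a, b) and collect distinct sums.
a = -7: -7+-4=-11, -7+1=-6, -7+3=-4
a = -6: -6+-4=-10, -6+1=-5, -6+3=-3
a = -4: -4+-4=-8, -4+1=-3, -4+3=-1
a = 0: 0+-4=-4, 0+1=1, 0+3=3
Collecting distinct sums: A + B = {-11, -10, -8, -6, -5, -4, -3, -1, 1, 3}
|A + B| = 10

A + B = {-11, -10, -8, -6, -5, -4, -3, -1, 1, 3}


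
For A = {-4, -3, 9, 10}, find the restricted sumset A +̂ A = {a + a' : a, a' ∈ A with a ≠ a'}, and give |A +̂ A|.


Restricted sumset: A +̂ A = {a + a' : a ∈ A, a' ∈ A, a ≠ a'}.
Equivalently, take A + A and drop any sum 2a that is achievable ONLY as a + a for a ∈ A (i.e. sums representable only with equal summands).
Enumerate pairs (a, a') with a < a' (symmetric, so each unordered pair gives one sum; this covers all a ≠ a'):
  -4 + -3 = -7
  -4 + 9 = 5
  -4 + 10 = 6
  -3 + 9 = 6
  -3 + 10 = 7
  9 + 10 = 19
Collected distinct sums: {-7, 5, 6, 7, 19}
|A +̂ A| = 5
(Reference bound: |A +̂ A| ≥ 2|A| - 3 for |A| ≥ 2, with |A| = 4 giving ≥ 5.)

|A +̂ A| = 5


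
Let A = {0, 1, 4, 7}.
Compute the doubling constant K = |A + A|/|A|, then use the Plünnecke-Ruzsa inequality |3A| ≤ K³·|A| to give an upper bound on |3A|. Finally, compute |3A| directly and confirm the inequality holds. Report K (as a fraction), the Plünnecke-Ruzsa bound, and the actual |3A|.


|A| = 4.
Step 1: Compute A + A by enumerating all 16 pairs.
A + A = {0, 1, 2, 4, 5, 7, 8, 11, 14}, so |A + A| = 9.
Step 2: Doubling constant K = |A + A|/|A| = 9/4 = 9/4 ≈ 2.2500.
Step 3: Plünnecke-Ruzsa gives |3A| ≤ K³·|A| = (2.2500)³ · 4 ≈ 45.5625.
Step 4: Compute 3A = A + A + A directly by enumerating all triples (a,b,c) ∈ A³; |3A| = 16.
Step 5: Check 16 ≤ 45.5625? Yes ✓.

K = 9/4, Plünnecke-Ruzsa bound K³|A| ≈ 45.5625, |3A| = 16, inequality holds.


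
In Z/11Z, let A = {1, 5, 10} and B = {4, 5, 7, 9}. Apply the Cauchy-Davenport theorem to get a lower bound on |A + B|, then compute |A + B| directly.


Cauchy-Davenport: |A + B| ≥ min(p, |A| + |B| - 1) for A, B nonempty in Z/pZ.
|A| = 3, |B| = 4, p = 11.
CD lower bound = min(11, 3 + 4 - 1) = min(11, 6) = 6.
Compute A + B mod 11 directly:
a = 1: 1+4=5, 1+5=6, 1+7=8, 1+9=10
a = 5: 5+4=9, 5+5=10, 5+7=1, 5+9=3
a = 10: 10+4=3, 10+5=4, 10+7=6, 10+9=8
A + B = {1, 3, 4, 5, 6, 8, 9, 10}, so |A + B| = 8.
Verify: 8 ≥ 6? Yes ✓.

CD lower bound = 6, actual |A + B| = 8.


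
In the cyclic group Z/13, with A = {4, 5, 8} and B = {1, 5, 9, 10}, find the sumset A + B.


Work in Z/13Z: reduce every sum a + b modulo 13.
Enumerate all 12 pairs:
a = 4: 4+1=5, 4+5=9, 4+9=0, 4+10=1
a = 5: 5+1=6, 5+5=10, 5+9=1, 5+10=2
a = 8: 8+1=9, 8+5=0, 8+9=4, 8+10=5
Distinct residues collected: {0, 1, 2, 4, 5, 6, 9, 10}
|A + B| = 8 (out of 13 total residues).

A + B = {0, 1, 2, 4, 5, 6, 9, 10}


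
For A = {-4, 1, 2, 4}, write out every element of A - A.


A - A = {a - a' : a, a' ∈ A}.
Compute a - a' for each ordered pair (a, a'):
a = -4: -4--4=0, -4-1=-5, -4-2=-6, -4-4=-8
a = 1: 1--4=5, 1-1=0, 1-2=-1, 1-4=-3
a = 2: 2--4=6, 2-1=1, 2-2=0, 2-4=-2
a = 4: 4--4=8, 4-1=3, 4-2=2, 4-4=0
Collecting distinct values (and noting 0 appears from a-a):
A - A = {-8, -6, -5, -3, -2, -1, 0, 1, 2, 3, 5, 6, 8}
|A - A| = 13

A - A = {-8, -6, -5, -3, -2, -1, 0, 1, 2, 3, 5, 6, 8}


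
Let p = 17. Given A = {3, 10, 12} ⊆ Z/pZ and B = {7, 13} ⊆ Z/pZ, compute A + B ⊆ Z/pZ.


Work in Z/17Z: reduce every sum a + b modulo 17.
Enumerate all 6 pairs:
a = 3: 3+7=10, 3+13=16
a = 10: 10+7=0, 10+13=6
a = 12: 12+7=2, 12+13=8
Distinct residues collected: {0, 2, 6, 8, 10, 16}
|A + B| = 6 (out of 17 total residues).

A + B = {0, 2, 6, 8, 10, 16}


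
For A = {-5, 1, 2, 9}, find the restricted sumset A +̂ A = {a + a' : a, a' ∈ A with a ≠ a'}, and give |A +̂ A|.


Restricted sumset: A +̂ A = {a + a' : a ∈ A, a' ∈ A, a ≠ a'}.
Equivalently, take A + A and drop any sum 2a that is achievable ONLY as a + a for a ∈ A (i.e. sums representable only with equal summands).
Enumerate pairs (a, a') with a < a' (symmetric, so each unordered pair gives one sum; this covers all a ≠ a'):
  -5 + 1 = -4
  -5 + 2 = -3
  -5 + 9 = 4
  1 + 2 = 3
  1 + 9 = 10
  2 + 9 = 11
Collected distinct sums: {-4, -3, 3, 4, 10, 11}
|A +̂ A| = 6
(Reference bound: |A +̂ A| ≥ 2|A| - 3 for |A| ≥ 2, with |A| = 4 giving ≥ 5.)

|A +̂ A| = 6


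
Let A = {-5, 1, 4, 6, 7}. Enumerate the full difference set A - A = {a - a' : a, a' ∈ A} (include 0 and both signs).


A - A = {a - a' : a, a' ∈ A}.
Compute a - a' for each ordered pair (a, a'):
a = -5: -5--5=0, -5-1=-6, -5-4=-9, -5-6=-11, -5-7=-12
a = 1: 1--5=6, 1-1=0, 1-4=-3, 1-6=-5, 1-7=-6
a = 4: 4--5=9, 4-1=3, 4-4=0, 4-6=-2, 4-7=-3
a = 6: 6--5=11, 6-1=5, 6-4=2, 6-6=0, 6-7=-1
a = 7: 7--5=12, 7-1=6, 7-4=3, 7-6=1, 7-7=0
Collecting distinct values (and noting 0 appears from a-a):
A - A = {-12, -11, -9, -6, -5, -3, -2, -1, 0, 1, 2, 3, 5, 6, 9, 11, 12}
|A - A| = 17

A - A = {-12, -11, -9, -6, -5, -3, -2, -1, 0, 1, 2, 3, 5, 6, 9, 11, 12}


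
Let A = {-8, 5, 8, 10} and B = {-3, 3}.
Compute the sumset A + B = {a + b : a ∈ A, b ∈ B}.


A + B = {a + b : a ∈ A, b ∈ B}.
Enumerate all |A|·|B| = 4·2 = 8 pairs (a, b) and collect distinct sums.
a = -8: -8+-3=-11, -8+3=-5
a = 5: 5+-3=2, 5+3=8
a = 8: 8+-3=5, 8+3=11
a = 10: 10+-3=7, 10+3=13
Collecting distinct sums: A + B = {-11, -5, 2, 5, 7, 8, 11, 13}
|A + B| = 8

A + B = {-11, -5, 2, 5, 7, 8, 11, 13}


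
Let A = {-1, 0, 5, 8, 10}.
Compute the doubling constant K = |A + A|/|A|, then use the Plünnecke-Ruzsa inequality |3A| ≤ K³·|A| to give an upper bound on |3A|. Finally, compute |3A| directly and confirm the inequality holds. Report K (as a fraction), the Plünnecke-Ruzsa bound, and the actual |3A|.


|A| = 5.
Step 1: Compute A + A by enumerating all 25 pairs.
A + A = {-2, -1, 0, 4, 5, 7, 8, 9, 10, 13, 15, 16, 18, 20}, so |A + A| = 14.
Step 2: Doubling constant K = |A + A|/|A| = 14/5 = 14/5 ≈ 2.8000.
Step 3: Plünnecke-Ruzsa gives |3A| ≤ K³·|A| = (2.8000)³ · 5 ≈ 109.7600.
Step 4: Compute 3A = A + A + A directly by enumerating all triples (a,b,c) ∈ A³; |3A| = 28.
Step 5: Check 28 ≤ 109.7600? Yes ✓.

K = 14/5, Plünnecke-Ruzsa bound K³|A| ≈ 109.7600, |3A| = 28, inequality holds.


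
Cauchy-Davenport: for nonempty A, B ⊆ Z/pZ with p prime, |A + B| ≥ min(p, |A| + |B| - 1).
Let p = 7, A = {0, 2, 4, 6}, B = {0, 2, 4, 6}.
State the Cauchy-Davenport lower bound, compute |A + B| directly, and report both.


Cauchy-Davenport: |A + B| ≥ min(p, |A| + |B| - 1) for A, B nonempty in Z/pZ.
|A| = 4, |B| = 4, p = 7.
CD lower bound = min(7, 4 + 4 - 1) = min(7, 7) = 7.
Compute A + B mod 7 directly:
a = 0: 0+0=0, 0+2=2, 0+4=4, 0+6=6
a = 2: 2+0=2, 2+2=4, 2+4=6, 2+6=1
a = 4: 4+0=4, 4+2=6, 4+4=1, 4+6=3
a = 6: 6+0=6, 6+2=1, 6+4=3, 6+6=5
A + B = {0, 1, 2, 3, 4, 5, 6}, so |A + B| = 7.
Verify: 7 ≥ 7? Yes ✓.

CD lower bound = 7, actual |A + B| = 7.


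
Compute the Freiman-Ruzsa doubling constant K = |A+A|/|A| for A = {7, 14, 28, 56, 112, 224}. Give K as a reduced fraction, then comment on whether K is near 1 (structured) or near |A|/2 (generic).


|A| = 6.
Compute A + A by enumerating all 36 pairs.
A + A = {14, 21, 28, 35, 42, 56, 63, 70, 84, 112, 119, 126, 140, 168, 224, 231, 238, 252, 280, 336, 448}, so |A + A| = 21.
K = |A + A| / |A| = 21/6 = 7/2 ≈ 3.5000.
Reference: AP of size 6 gives K = 11/6 ≈ 1.8333; a fully generic set of size 6 gives K ≈ 3.5000.

|A| = 6, |A + A| = 21, K = 21/6 = 7/2.


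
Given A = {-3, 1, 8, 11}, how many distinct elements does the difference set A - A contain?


A - A = {a - a' : a, a' ∈ A}; |A| = 4.
Bounds: 2|A|-1 ≤ |A - A| ≤ |A|² - |A| + 1, i.e. 7 ≤ |A - A| ≤ 13.
Note: 0 ∈ A - A always (from a - a). The set is symmetric: if d ∈ A - A then -d ∈ A - A.
Enumerate nonzero differences d = a - a' with a > a' (then include -d):
Positive differences: {3, 4, 7, 10, 11, 14}
Full difference set: {0} ∪ (positive diffs) ∪ (negative diffs).
|A - A| = 1 + 2·6 = 13 (matches direct enumeration: 13).

|A - A| = 13


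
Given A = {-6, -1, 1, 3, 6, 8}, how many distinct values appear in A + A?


A + A = {a + a' : a, a' ∈ A}; |A| = 6.
General bounds: 2|A| - 1 ≤ |A + A| ≤ |A|(|A|+1)/2, i.e. 11 ≤ |A + A| ≤ 21.
Lower bound 2|A|-1 is attained iff A is an arithmetic progression.
Enumerate sums a + a' for a ≤ a' (symmetric, so this suffices):
a = -6: -6+-6=-12, -6+-1=-7, -6+1=-5, -6+3=-3, -6+6=0, -6+8=2
a = -1: -1+-1=-2, -1+1=0, -1+3=2, -1+6=5, -1+8=7
a = 1: 1+1=2, 1+3=4, 1+6=7, 1+8=9
a = 3: 3+3=6, 3+6=9, 3+8=11
a = 6: 6+6=12, 6+8=14
a = 8: 8+8=16
Distinct sums: {-12, -7, -5, -3, -2, 0, 2, 4, 5, 6, 7, 9, 11, 12, 14, 16}
|A + A| = 16

|A + A| = 16


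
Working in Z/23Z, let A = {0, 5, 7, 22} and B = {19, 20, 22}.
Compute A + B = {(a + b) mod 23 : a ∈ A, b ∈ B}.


Work in Z/23Z: reduce every sum a + b modulo 23.
Enumerate all 12 pairs:
a = 0: 0+19=19, 0+20=20, 0+22=22
a = 5: 5+19=1, 5+20=2, 5+22=4
a = 7: 7+19=3, 7+20=4, 7+22=6
a = 22: 22+19=18, 22+20=19, 22+22=21
Distinct residues collected: {1, 2, 3, 4, 6, 18, 19, 20, 21, 22}
|A + B| = 10 (out of 23 total residues).

A + B = {1, 2, 3, 4, 6, 18, 19, 20, 21, 22}


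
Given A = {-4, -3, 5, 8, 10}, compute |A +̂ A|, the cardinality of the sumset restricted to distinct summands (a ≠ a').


Restricted sumset: A +̂ A = {a + a' : a ∈ A, a' ∈ A, a ≠ a'}.
Equivalently, take A + A and drop any sum 2a that is achievable ONLY as a + a for a ∈ A (i.e. sums representable only with equal summands).
Enumerate pairs (a, a') with a < a' (symmetric, so each unordered pair gives one sum; this covers all a ≠ a'):
  -4 + -3 = -7
  -4 + 5 = 1
  -4 + 8 = 4
  -4 + 10 = 6
  -3 + 5 = 2
  -3 + 8 = 5
  -3 + 10 = 7
  5 + 8 = 13
  5 + 10 = 15
  8 + 10 = 18
Collected distinct sums: {-7, 1, 2, 4, 5, 6, 7, 13, 15, 18}
|A +̂ A| = 10
(Reference bound: |A +̂ A| ≥ 2|A| - 3 for |A| ≥ 2, with |A| = 5 giving ≥ 7.)

|A +̂ A| = 10


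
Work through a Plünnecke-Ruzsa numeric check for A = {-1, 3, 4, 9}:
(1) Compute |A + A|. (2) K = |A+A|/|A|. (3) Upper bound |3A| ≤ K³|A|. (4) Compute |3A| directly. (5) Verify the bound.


|A| = 4.
Step 1: Compute A + A by enumerating all 16 pairs.
A + A = {-2, 2, 3, 6, 7, 8, 12, 13, 18}, so |A + A| = 9.
Step 2: Doubling constant K = |A + A|/|A| = 9/4 = 9/4 ≈ 2.2500.
Step 3: Plünnecke-Ruzsa gives |3A| ≤ K³·|A| = (2.2500)³ · 4 ≈ 45.5625.
Step 4: Compute 3A = A + A + A directly by enumerating all triples (a,b,c) ∈ A³; |3A| = 16.
Step 5: Check 16 ≤ 45.5625? Yes ✓.

K = 9/4, Plünnecke-Ruzsa bound K³|A| ≈ 45.5625, |3A| = 16, inequality holds.


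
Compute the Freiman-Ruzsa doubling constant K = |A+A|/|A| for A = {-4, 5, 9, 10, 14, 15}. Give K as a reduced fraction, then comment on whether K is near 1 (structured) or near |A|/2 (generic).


|A| = 6.
Compute A + A by enumerating all 36 pairs.
A + A = {-8, 1, 5, 6, 10, 11, 14, 15, 18, 19, 20, 23, 24, 25, 28, 29, 30}, so |A + A| = 17.
K = |A + A| / |A| = 17/6 (already in lowest terms) ≈ 2.8333.
Reference: AP of size 6 gives K = 11/6 ≈ 1.8333; a fully generic set of size 6 gives K ≈ 3.5000.

|A| = 6, |A + A| = 17, K = 17/6.
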